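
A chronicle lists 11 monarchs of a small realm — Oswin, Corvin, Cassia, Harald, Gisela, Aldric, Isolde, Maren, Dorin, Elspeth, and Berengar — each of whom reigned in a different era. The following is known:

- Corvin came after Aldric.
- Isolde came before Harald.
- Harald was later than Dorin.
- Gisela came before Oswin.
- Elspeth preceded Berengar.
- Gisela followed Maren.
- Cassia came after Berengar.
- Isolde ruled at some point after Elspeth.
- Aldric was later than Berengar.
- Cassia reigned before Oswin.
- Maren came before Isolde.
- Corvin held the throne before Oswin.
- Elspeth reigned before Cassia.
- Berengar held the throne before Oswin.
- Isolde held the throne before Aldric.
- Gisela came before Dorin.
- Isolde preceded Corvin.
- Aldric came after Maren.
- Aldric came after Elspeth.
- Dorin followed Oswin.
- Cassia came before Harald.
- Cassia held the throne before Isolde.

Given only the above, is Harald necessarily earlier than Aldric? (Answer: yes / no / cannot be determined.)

no

Tracing the constraints gives Aldric → Corvin → Oswin → Dorin → Harald, so Aldric must come before Harald.
That means Harald cannot be before Aldric.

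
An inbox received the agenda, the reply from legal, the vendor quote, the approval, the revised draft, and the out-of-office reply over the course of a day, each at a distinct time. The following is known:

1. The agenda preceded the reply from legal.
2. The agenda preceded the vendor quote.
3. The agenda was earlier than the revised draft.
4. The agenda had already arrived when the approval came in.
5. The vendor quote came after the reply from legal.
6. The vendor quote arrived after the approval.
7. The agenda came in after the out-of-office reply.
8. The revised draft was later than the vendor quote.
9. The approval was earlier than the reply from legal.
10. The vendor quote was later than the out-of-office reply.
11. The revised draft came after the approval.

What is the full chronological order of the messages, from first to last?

The constraints fix every adjacent pair, so only one ordering works:
the out-of-office reply → the agenda → the approval → the reply from legal → the vendor quote → the revised draft.

the out-of-office reply, the agenda, the approval, the reply from legal, the vendor quote, the revised draft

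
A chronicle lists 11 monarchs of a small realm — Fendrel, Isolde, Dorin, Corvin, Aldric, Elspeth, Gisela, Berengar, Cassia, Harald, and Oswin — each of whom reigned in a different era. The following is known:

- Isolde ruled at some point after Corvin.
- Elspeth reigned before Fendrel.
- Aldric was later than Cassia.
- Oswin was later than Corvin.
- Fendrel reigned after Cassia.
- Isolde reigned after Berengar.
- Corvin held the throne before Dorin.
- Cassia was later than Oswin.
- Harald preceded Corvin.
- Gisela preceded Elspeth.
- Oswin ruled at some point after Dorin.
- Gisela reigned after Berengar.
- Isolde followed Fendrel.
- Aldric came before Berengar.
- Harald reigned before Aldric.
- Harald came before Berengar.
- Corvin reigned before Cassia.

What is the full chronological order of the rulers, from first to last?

Harald, Corvin, Dorin, Oswin, Cassia, Aldric, Berengar, Gisela, Elspeth, Fendrel, Isolde

The constraints fix every adjacent pair, so only one ordering works:
Harald → Corvin → Dorin → Oswin → Cassia → Aldric → Berengar → Gisela → Elspeth → Fendrel → Isolde.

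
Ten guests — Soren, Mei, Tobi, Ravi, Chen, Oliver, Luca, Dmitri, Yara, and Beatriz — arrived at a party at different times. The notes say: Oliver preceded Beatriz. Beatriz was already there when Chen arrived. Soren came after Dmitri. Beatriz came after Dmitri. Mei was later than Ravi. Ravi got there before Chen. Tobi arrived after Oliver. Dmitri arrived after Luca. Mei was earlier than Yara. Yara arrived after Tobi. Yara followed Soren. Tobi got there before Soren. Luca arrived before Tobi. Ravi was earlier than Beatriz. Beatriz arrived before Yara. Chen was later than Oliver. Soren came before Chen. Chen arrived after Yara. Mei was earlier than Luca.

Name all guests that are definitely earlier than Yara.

Beatriz, Dmitri, Luca, Mei, Oliver, Ravi, Soren, Tobi

Directly stated before Yara: Beatriz, Mei, Soren, and Tobi.
Dmitri reaches Yara via Dmitri → Soren → Yara.
Luca reaches Yara via Luca → Tobi → Yara.
Oliver reaches Yara via Oliver → Tobi → Yara.
Likewise Ravi reaches Yara by chaining the stated constraints.
No chain forces Chen ahead of Yara.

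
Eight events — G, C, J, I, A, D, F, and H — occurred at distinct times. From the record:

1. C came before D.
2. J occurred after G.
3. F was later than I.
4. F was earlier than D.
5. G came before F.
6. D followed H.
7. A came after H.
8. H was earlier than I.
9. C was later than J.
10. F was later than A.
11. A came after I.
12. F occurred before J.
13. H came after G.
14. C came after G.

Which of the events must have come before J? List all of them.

Directly stated before J: F and G.
A reaches J via A → F → J.
H reaches J via H → I → F → J.
I reaches J via I → F → J.

A, F, G, H, I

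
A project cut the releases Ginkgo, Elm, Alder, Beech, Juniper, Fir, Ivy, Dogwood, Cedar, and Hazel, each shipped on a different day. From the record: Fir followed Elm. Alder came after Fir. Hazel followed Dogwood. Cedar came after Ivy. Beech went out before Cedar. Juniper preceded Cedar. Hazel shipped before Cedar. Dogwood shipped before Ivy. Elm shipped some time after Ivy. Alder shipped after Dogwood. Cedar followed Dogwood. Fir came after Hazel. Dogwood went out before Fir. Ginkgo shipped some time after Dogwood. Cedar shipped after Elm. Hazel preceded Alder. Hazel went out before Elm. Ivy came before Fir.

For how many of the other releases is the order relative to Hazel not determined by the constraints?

Forced before Hazel: Dogwood; forced after Hazel: Alder, Cedar, Elm, and Fir.
That leaves Beech, Ginkgo, Ivy, and Juniper with no forced order relative to Hazel — 4.

4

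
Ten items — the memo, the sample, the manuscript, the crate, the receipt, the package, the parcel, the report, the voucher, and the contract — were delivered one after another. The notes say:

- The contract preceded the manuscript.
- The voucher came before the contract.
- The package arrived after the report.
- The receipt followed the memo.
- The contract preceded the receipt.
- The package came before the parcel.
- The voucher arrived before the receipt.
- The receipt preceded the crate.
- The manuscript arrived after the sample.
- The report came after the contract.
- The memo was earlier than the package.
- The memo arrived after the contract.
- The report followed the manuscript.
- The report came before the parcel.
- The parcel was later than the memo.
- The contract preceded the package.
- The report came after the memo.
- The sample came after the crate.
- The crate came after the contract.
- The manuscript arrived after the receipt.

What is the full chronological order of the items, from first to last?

The constraints fix every adjacent pair, so only one ordering works:
the voucher → the contract → the memo → the receipt → the crate → the sample → the manuscript → the report → the package → the parcel.

the voucher, the contract, the memo, the receipt, the crate, the sample, the manuscript, the report, the package, the parcel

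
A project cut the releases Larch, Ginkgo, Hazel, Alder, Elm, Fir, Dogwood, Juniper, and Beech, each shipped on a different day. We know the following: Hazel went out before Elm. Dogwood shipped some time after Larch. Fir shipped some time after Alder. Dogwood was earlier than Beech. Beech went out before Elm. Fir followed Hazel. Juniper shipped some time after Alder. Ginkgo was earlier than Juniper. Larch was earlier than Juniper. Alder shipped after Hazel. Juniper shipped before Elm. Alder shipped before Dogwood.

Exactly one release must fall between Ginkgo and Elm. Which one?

Tracing the constraints gives Ginkgo → Juniper → Elm, so Juniper sits after Ginkgo and before Elm.
No other release is forced both after Ginkgo and before Elm.

Juniper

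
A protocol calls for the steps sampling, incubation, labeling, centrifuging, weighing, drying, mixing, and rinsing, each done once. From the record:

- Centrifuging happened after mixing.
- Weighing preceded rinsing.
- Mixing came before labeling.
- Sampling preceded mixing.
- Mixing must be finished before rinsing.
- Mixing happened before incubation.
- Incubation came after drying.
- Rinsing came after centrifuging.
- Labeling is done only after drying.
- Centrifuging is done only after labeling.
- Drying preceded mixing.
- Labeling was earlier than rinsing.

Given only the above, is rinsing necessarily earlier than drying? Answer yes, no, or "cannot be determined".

no

Tracing the constraints gives drying → mixing → rinsing, so drying must come before rinsing.
That means rinsing cannot be before drying.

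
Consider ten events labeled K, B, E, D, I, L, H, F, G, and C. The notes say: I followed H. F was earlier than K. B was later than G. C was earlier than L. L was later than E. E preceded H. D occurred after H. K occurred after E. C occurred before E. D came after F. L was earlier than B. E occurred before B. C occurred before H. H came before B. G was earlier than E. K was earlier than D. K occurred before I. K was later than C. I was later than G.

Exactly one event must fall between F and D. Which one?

Tracing the constraints gives F → K → D, so K sits after F and before D.
No other event is forced both after F and before D.

K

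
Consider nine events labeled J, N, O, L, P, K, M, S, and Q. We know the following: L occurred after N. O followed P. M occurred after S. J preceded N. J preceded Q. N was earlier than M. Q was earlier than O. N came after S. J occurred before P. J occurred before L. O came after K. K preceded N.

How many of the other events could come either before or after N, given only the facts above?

Forced before N: J, K, and S; forced after N: L and M.
That leaves O, P, and Q with no forced order relative to N — 3.

3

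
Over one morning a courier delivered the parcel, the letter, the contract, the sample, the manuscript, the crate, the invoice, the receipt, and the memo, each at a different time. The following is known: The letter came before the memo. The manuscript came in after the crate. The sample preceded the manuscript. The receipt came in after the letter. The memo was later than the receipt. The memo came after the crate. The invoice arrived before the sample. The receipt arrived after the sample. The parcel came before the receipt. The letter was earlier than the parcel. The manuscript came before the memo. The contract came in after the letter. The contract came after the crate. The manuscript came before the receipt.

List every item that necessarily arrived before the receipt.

Directly stated before the receipt: the letter, the manuscript, the parcel, and the sample.
The crate reaches the receipt via the crate → the manuscript → the receipt.
The invoice reaches the receipt via the invoice → the sample → the receipt.
No chain forces the memo (or any of the others) ahead of the receipt.

the crate, the invoice, the letter, the manuscript, the parcel, the sample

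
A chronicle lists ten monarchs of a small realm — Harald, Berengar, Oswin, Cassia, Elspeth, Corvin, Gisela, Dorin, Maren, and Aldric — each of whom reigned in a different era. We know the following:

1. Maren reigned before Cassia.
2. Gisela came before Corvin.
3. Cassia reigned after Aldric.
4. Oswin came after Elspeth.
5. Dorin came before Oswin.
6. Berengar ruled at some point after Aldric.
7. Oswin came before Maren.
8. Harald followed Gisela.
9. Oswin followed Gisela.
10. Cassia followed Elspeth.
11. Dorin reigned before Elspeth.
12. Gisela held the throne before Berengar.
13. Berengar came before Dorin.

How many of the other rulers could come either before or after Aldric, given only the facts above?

3

Forced after Aldric: Berengar, Cassia, Dorin, Elspeth, Maren, and Oswin.
That leaves Corvin, Gisela, and Harald with no forced order relative to Aldric — 3.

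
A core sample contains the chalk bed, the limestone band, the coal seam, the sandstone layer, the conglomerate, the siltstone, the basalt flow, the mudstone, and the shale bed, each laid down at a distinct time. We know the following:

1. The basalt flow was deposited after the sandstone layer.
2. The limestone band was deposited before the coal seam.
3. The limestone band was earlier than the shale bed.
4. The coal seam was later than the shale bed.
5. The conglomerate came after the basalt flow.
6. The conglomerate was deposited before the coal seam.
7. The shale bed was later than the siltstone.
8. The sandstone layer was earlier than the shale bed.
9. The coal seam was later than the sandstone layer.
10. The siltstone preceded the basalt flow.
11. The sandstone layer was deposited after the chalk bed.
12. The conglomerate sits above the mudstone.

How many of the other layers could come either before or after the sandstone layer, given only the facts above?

Forced before the sandstone layer: the chalk bed; forced after the sandstone layer: the basalt flow, the coal seam, the conglomerate, and the shale bed.
That leaves the limestone band, the mudstone, and the siltstone with no forced order relative to the sandstone layer — 3.

3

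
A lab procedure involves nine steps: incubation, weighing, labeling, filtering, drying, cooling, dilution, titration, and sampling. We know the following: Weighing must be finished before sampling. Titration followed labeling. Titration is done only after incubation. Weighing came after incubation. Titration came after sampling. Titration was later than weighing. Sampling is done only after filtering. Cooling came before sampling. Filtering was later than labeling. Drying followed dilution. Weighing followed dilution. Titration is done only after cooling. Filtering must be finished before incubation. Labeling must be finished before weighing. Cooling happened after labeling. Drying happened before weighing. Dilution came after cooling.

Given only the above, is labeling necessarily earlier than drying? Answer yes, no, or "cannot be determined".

Chain the constraints: labeling → cooling → dilution → drying. Each link is directly stated, so labeling comes before drying.

yes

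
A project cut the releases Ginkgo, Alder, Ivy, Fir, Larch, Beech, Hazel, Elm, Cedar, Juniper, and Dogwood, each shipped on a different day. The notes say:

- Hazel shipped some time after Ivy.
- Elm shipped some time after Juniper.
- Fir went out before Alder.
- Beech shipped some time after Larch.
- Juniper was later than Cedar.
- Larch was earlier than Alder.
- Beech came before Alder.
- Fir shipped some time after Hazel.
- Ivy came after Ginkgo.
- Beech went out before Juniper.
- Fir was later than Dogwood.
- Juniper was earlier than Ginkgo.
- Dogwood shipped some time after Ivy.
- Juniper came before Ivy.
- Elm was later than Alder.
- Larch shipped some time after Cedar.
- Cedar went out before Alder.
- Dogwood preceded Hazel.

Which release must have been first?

Cedar

Cedar has a chain of constraints placing it before every other release, so Cedar must be first.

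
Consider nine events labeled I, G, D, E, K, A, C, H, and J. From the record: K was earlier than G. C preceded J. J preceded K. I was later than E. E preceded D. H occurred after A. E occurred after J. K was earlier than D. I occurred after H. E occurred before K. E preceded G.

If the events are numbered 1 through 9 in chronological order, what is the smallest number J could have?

2

C must come before J — 1 forced predecessor.
Nothing else is forced ahead of J, so its earliest slot is position 1 + 1 = 2.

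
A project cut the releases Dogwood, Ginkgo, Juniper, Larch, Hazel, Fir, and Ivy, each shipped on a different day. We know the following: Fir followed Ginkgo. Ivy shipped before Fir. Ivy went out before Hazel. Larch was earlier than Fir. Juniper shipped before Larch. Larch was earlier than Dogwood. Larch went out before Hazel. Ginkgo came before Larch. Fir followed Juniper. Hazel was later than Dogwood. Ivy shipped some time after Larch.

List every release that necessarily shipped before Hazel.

Dogwood, Ginkgo, Ivy, Juniper, Larch

Directly stated before Hazel: Dogwood, Ivy, and Larch.
Ginkgo reaches Hazel via Ginkgo → Larch → Hazel.
Juniper reaches Hazel via Juniper → Larch → Hazel.
No chain forces Fir ahead of Hazel.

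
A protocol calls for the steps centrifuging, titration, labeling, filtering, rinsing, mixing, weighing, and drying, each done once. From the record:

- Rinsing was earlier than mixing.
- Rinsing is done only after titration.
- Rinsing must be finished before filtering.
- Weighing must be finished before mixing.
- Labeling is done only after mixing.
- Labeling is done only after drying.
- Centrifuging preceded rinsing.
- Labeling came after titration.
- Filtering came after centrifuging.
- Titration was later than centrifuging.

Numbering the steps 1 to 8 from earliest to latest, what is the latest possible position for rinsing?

5

Rinsing must come before filtering, labeling, and mixing — 3 steps forced after it.
Everything else can be placed before rinsing in some valid order, so rinsing can sit as late as position 8 − 3 = 5.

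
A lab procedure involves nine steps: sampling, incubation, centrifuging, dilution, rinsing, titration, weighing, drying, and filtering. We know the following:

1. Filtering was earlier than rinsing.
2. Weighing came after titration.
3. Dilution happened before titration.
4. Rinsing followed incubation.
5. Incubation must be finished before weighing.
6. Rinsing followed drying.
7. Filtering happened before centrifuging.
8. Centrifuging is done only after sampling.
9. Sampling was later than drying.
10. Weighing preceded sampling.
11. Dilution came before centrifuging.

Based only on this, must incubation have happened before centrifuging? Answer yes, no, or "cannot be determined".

yes

Chain the constraints: incubation → weighing → sampling → centrifuging. Each link is directly stated, so incubation comes before centrifuging.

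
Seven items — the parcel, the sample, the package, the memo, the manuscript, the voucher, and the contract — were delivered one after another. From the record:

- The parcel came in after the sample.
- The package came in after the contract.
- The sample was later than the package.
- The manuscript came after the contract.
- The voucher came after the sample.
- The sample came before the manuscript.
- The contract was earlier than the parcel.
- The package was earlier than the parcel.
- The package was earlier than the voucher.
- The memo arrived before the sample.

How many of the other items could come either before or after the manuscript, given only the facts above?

Forced before the manuscript: the contract, the memo, the package, and the sample.
That leaves the parcel and the voucher with no forced order relative to the manuscript — 2.

2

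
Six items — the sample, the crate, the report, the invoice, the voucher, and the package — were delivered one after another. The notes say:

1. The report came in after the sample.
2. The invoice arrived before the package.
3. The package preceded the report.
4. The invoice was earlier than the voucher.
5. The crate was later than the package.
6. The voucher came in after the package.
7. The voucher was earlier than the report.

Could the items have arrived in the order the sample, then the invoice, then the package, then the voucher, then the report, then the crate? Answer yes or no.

yes

Check each stated constraint against the proposed order — e.g. the package is ahead of the crate; the sample is ahead of the report. Every pair is in the required order; nothing is violated.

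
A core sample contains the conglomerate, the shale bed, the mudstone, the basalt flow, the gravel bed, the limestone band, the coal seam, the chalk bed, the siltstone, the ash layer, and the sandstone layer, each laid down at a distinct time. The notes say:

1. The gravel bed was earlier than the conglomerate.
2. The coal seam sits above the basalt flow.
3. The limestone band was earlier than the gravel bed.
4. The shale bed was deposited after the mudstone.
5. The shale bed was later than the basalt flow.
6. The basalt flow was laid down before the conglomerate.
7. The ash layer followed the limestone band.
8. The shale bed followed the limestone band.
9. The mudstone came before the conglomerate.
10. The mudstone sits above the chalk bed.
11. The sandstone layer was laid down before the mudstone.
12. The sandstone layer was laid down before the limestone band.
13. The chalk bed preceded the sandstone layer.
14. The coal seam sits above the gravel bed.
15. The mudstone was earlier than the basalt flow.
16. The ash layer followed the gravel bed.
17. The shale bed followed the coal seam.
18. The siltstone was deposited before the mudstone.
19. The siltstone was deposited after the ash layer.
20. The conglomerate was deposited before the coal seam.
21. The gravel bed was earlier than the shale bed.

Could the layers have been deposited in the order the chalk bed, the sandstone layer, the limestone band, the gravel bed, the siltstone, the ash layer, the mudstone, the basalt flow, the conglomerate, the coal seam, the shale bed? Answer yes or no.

no

The constraints require the ash layer before the siltstone, but in the proposed sequence the siltstone appears ahead of the ash layer. That one violation is enough.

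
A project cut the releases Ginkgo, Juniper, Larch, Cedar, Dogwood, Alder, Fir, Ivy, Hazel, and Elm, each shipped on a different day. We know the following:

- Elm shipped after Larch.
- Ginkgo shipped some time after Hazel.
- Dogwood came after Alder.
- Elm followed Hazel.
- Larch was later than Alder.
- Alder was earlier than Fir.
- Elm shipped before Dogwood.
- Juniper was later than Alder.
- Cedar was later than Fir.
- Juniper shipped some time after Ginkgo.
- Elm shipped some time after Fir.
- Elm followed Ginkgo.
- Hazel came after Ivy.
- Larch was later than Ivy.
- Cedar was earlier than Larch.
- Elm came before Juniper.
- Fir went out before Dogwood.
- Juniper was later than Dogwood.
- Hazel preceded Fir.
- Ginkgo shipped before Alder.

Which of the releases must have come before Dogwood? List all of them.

Alder, Cedar, Elm, Fir, Ginkgo, Hazel, Ivy, Larch

Directly stated before Dogwood: Alder, Elm, and Fir.
Cedar reaches Dogwood via Cedar → Larch → Elm → Dogwood.
Ginkgo reaches Dogwood via Ginkgo → Alder → Dogwood.
Hazel reaches Dogwood via Hazel → Fir → Dogwood.
Likewise Ivy and Larch each reach Dogwood by chaining the stated constraints.
No chain forces Juniper ahead of Dogwood.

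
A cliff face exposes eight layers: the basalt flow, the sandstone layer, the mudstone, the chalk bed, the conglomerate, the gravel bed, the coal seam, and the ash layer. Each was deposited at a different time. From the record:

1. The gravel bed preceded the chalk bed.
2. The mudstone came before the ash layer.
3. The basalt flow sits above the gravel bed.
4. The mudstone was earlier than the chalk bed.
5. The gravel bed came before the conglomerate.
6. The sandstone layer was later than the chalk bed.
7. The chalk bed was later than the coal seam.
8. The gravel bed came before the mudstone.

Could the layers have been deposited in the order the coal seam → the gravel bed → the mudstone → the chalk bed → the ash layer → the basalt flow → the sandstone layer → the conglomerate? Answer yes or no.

yes

Check each stated constraint against the proposed order — e.g. the gravel bed is ahead of the basalt flow; the gravel bed is ahead of the conglomerate. Every pair is in the required order; nothing is violated.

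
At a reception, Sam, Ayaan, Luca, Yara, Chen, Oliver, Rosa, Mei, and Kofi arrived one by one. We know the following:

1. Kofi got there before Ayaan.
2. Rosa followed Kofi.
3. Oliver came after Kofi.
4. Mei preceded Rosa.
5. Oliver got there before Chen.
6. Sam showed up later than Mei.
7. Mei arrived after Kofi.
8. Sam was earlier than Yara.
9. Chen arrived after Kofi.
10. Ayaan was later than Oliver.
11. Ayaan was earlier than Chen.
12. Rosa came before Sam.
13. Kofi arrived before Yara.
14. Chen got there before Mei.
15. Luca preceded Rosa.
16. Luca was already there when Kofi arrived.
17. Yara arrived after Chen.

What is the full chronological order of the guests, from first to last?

The constraints fix every adjacent pair, so only one ordering works:
Luca → Kofi → Oliver → Ayaan → Chen → Mei → Rosa → Sam → Yara.

Luca, Kofi, Oliver, Ayaan, Chen, Mei, Rosa, Sam, Yara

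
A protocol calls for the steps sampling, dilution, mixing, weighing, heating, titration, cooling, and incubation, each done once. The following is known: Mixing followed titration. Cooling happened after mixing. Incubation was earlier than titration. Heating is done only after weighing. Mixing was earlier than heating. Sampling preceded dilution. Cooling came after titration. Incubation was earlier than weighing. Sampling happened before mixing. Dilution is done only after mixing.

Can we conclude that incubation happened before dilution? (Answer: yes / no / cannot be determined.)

yes

Chain the constraints: incubation → titration → mixing → dilution. Each link is directly stated, so incubation comes before dilution.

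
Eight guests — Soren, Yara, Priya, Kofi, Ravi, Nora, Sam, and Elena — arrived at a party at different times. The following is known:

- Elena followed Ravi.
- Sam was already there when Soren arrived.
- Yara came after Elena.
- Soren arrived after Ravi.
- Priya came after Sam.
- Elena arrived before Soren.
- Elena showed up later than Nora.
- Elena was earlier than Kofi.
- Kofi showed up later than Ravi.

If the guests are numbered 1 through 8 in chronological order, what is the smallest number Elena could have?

3

Nora and Ravi must both come before Elena — 2 forced predecessors.
Nothing else is forced ahead of Elena, so their earliest slot is position 2 + 1 = 3.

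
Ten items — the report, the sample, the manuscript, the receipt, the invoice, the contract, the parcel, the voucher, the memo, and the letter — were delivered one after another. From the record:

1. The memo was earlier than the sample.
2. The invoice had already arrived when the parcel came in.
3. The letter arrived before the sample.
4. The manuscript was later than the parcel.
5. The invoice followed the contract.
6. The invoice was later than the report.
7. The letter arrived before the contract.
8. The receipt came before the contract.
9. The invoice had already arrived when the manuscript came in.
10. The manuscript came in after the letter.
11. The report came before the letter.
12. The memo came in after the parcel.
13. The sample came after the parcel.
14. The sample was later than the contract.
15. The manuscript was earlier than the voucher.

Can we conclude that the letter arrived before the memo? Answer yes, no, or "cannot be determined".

Chain the constraints: the letter → the contract → the invoice → the parcel → the memo. Each link is directly stated, so the letter comes before the memo.

yes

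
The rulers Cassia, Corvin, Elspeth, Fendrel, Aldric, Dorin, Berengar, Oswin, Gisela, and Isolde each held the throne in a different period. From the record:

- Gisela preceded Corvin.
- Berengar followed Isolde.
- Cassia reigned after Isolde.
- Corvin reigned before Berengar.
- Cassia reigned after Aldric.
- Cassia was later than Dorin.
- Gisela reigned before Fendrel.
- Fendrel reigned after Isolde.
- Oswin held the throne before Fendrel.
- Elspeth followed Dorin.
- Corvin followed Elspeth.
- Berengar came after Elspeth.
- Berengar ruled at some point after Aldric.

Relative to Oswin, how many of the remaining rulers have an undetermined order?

Forced after Oswin: Fendrel.
That leaves Aldric, Berengar, Cassia, Corvin, Dorin, Elspeth, Gisela, and Isolde with no forced order relative to Oswin — 8.

8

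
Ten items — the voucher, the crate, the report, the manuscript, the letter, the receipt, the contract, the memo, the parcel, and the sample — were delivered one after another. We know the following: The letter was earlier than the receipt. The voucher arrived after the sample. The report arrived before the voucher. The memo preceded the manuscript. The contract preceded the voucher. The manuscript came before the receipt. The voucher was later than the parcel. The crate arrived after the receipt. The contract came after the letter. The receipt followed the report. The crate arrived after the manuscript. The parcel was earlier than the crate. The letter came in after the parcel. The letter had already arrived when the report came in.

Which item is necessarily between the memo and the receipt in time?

the manuscript

Tracing the constraints gives the memo → the manuscript → the receipt, so the manuscript sits after the memo and before the receipt.
No other item is forced both after the memo and before the receipt.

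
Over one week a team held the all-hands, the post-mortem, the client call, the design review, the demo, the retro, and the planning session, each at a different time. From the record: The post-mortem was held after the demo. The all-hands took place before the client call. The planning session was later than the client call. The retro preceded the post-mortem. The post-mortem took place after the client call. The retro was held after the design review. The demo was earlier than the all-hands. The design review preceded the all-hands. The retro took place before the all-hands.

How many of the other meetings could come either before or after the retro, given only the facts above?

Forced before the retro: the design review; forced after the retro: the all-hands, the client call, the planning session, and the post-mortem.
That leaves the demo with no forced order relative to the retro — 1.

1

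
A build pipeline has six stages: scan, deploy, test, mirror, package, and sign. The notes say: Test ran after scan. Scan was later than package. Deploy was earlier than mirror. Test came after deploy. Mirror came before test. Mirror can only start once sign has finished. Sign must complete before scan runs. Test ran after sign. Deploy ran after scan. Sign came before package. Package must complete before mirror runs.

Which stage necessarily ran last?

Every other stage has a chain of constraints placing it before test, so test is last.

test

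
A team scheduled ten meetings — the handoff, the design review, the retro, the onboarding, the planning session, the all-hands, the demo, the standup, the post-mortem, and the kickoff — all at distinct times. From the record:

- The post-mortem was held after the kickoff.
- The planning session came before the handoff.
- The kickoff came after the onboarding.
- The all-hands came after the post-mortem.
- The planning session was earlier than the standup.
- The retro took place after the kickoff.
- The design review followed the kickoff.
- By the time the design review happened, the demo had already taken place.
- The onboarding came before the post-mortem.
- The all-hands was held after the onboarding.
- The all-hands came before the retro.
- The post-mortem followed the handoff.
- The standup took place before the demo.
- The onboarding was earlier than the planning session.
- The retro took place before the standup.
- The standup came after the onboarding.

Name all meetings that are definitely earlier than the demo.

Directly stated before the demo: the standup.
The all-hands reaches the demo via the all-hands → the retro → the standup → the demo.
The handoff reaches the demo via the handoff → the post-mortem → the all-hands → the retro → the standup → the demo.
The kickoff reaches the demo via the kickoff → the retro → the standup → the demo.
Likewise the onboarding, the planning session, the post-mortem, and the retro each reach the demo by chaining the stated constraints.

the all-hands, the handoff, the kickoff, the onboarding, the planning session, the post-mortem, the retro, the standup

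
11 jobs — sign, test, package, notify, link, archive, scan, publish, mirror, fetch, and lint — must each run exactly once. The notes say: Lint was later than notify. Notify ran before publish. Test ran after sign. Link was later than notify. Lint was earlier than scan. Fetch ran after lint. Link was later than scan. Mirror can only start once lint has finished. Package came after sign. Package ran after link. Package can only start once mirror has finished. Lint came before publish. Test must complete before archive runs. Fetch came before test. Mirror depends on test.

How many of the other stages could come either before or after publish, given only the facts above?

Forced before publish: lint and notify.
That leaves archive, fetch, link, mirror, package, scan, sign, and test with no forced order relative to publish — 8.

8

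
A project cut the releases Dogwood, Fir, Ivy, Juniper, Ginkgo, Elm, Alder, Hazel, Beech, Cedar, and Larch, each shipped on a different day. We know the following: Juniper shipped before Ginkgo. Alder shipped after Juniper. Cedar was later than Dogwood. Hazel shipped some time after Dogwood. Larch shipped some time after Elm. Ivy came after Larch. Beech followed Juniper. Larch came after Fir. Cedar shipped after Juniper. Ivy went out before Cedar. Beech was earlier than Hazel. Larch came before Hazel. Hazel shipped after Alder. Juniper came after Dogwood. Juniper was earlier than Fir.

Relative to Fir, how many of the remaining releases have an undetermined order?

4

Forced before Fir: Dogwood and Juniper; forced after Fir: Cedar, Hazel, Ivy, and Larch.
That leaves Alder, Beech, Elm, and Ginkgo with no forced order relative to Fir — 4.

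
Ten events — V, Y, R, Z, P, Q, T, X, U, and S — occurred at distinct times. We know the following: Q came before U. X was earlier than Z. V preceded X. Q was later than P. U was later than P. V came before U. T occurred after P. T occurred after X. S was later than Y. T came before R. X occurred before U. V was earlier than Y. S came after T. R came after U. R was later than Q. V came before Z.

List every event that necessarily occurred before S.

Directly stated before S: T and Y.
P reaches S via P → T → S.
V reaches S via V → Y → S.
X reaches S via X → T → S.
No chain forces Z (or any of the others) ahead of S.

P, T, V, X, Y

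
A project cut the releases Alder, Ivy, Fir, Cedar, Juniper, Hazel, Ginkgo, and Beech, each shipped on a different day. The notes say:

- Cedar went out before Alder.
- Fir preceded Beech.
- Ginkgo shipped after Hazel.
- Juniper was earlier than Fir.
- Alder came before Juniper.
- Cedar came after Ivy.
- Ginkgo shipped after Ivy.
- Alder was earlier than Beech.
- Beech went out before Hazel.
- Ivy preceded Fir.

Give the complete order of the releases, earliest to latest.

Ivy, Cedar, Alder, Juniper, Fir, Beech, Hazel, Ginkgo

The constraints fix every adjacent pair, so only one ordering works:
Ivy → Cedar → Alder → Juniper → Fir → Beech → Hazel → Ginkgo.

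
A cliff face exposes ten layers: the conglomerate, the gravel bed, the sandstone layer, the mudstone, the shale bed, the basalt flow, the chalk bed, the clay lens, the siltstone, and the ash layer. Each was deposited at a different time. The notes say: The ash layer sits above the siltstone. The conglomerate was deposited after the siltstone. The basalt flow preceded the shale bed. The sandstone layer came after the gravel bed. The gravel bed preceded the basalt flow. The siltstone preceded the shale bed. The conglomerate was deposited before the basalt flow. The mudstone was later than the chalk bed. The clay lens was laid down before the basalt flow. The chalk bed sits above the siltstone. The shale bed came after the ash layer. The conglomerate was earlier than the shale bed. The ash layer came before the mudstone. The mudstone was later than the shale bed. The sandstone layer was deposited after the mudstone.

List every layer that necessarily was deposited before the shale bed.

the ash layer, the basalt flow, the clay lens, the conglomerate, the gravel bed, the siltstone

Directly stated before the shale bed: the ash layer, the basalt flow, the conglomerate, and the siltstone.
The clay lens reaches the shale bed via the clay lens → the basalt flow → the shale bed.
The gravel bed reaches the shale bed via the gravel bed → the basalt flow → the shale bed.
No chain forces the chalk bed (or any of the others) ahead of the shale bed.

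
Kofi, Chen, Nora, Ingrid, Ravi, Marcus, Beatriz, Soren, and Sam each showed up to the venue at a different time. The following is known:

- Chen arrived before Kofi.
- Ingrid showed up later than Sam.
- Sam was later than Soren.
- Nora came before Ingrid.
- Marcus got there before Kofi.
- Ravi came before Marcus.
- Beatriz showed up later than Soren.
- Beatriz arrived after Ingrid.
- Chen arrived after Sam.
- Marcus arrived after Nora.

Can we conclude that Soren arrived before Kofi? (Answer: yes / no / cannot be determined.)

yes

Chain the constraints: Soren → Sam → Chen → Kofi. Each link is directly stated, so Soren comes before Kofi.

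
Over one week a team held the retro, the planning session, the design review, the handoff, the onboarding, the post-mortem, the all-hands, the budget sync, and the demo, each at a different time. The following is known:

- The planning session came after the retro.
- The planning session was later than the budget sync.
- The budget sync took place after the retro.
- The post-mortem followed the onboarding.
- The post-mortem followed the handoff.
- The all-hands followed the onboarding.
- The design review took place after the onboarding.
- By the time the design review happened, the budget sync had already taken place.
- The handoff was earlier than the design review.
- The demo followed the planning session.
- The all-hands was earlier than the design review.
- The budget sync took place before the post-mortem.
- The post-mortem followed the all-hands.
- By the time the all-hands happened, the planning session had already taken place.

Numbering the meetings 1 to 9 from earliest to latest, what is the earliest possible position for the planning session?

The budget sync and the retro must both come before the planning session — 2 forced predecessors.
Nothing else is forced ahead of the planning session, so its earliest slot is position 2 + 1 = 3.

3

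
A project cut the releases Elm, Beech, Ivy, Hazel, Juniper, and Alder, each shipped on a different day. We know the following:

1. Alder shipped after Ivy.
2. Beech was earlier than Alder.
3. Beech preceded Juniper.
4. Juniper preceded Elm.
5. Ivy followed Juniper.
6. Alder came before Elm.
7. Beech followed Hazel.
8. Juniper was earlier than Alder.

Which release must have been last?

Every other release has a chain of constraints placing it before Elm, so Elm is last.

Elm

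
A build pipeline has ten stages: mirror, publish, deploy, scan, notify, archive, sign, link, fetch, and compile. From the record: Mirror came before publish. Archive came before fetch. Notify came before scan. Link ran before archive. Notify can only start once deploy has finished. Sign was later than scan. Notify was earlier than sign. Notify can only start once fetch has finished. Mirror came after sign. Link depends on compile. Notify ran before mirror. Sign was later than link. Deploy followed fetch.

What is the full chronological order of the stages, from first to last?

compile, link, archive, fetch, deploy, notify, scan, sign, mirror, publish

The constraints fix every adjacent pair, so only one ordering works:
compile → link → archive → fetch → deploy → notify → scan → sign → mirror → publish.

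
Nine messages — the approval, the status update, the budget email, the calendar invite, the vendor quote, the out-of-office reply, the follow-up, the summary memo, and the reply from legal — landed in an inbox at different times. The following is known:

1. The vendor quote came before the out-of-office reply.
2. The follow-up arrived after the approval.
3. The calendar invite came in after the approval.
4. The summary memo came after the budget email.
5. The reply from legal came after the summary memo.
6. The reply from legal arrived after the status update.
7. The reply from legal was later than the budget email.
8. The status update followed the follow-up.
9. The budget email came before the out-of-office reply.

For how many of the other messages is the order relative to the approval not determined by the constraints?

Forced after the approval: the calendar invite, the follow-up, the reply from legal, and the status update.
That leaves the budget email, the out-of-office reply, the summary memo, and the vendor quote with no forced order relative to the approval — 4.

4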